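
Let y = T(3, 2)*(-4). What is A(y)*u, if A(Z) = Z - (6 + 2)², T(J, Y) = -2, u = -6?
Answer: 336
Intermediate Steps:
y = 8 (y = -2*(-4) = 8)
A(Z) = -64 + Z (A(Z) = Z - 1*8² = Z - 1*64 = Z - 64 = -64 + Z)
A(y)*u = (-64 + 8)*(-6) = -56*(-6) = 336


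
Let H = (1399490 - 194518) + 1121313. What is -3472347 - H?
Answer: -5798632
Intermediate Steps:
H = 2326285 (H = 1204972 + 1121313 = 2326285)
-3472347 - H = -3472347 - 1*2326285 = -3472347 - 2326285 = -5798632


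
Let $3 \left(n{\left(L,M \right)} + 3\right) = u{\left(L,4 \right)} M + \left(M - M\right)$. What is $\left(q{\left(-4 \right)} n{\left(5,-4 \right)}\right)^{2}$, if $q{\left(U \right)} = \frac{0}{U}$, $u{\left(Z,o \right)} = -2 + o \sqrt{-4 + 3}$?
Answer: $0$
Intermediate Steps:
$u{\left(Z,o \right)} = -2 + i o$ ($u{\left(Z,o \right)} = -2 + o \sqrt{-1} = -2 + o i = -2 + i o$)
$q{\left(U \right)} = 0$
$n{\left(L,M \right)} = -3 + \frac{M \left(-2 + 4 i\right)}{3}$ ($n{\left(L,M \right)} = -3 + \frac{\left(-2 + i 4\right) M + \left(M - M\right)}{3} = -3 + \frac{\left(-2 + 4 i\right) M + 0}{3} = -3 + \frac{M \left(-2 + 4 i\right) + 0}{3} = -3 + \frac{M \left(-2 + 4 i\right)}{3}$)
$\left(q{\left(-4 \right)} n{\left(5,-4 \right)}\right)^{2} = \left(0 \left(-3 + \frac{1}{3} \left(-4\right) \left(-2 + 4 i\right)\right)\right)^{2} = \left(0 \left(-3 + \left(\frac{8}{3} - \frac{16 i}{3}\right)\right)\right)^{2} = \left(0 \left(- \frac{1}{3} - \frac{16 i}{3}\right)\right)^{2} = 0^{2} = 0$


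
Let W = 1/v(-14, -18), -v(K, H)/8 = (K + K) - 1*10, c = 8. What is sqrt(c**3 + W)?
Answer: 13*sqrt(17499)/76 ≈ 22.628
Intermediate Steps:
v(K, H) = 80 - 16*K (v(K, H) = -8*((K + K) - 1*10) = -8*(2*K - 10) = -8*(-10 + 2*K) = 80 - 16*K)
W = 1/304 (W = 1/(80 - 16*(-14)) = 1/(80 + 224) = 1/304 ≈ 0.0032895)
sqrt(c**3 + W) = sqrt(8**3 + 1/304) = sqrt(512 + 1/304) = sqrt(155649/304) = 13*sqrt(17499)/76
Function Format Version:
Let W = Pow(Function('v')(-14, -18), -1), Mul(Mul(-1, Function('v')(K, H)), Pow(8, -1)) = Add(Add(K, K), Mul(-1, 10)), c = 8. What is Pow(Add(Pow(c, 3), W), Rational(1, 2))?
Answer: Mul(Rational(13, 76), Pow(17499, Rational(1, 2))) ≈ 22.628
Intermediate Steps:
Function('v')(K, H) = Add(80, Mul(-16, K)) (Function('v')(K, H) = Mul(-8, Add(Add(K, K), Mul(-1, 10))) = Mul(-8, Add(Mul(2, K), -10)) = Mul(-8, Add(-10, Mul(2, K))) = Add(80, Mul(-16, K)))
W = Rational(1, 304) (W = Pow(Add(80, Mul(-16, -14)), -1) = Pow(Add(80, 224), -1) = Pow(304, -1) = Rational(1, 304) ≈ 0.0032895)
Pow(Add(Pow(c, 3), W), Rational(1, 2)) = Pow(Add(Pow(8, 3), Rational(1, 304)), Rational(1, 2)) = Pow(Add(512, Rational(1, 304)), Rational(1, 2)) = Pow(Rational(155649, 304), Rational(1, 2)) = Mul(Rational(13, 76), Pow(17499, Rational(1, 2)))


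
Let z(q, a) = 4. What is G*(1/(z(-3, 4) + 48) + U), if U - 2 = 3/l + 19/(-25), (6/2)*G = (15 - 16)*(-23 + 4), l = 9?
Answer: 118009/11700 ≈ 10.086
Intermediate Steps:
G = 19/3 (G = ((15 - 16)*(-23 + 4))/3 = (-1*(-19))/3 = (⅓)*19 = 19/3 ≈ 6.3333)
U = 118/75 (U = 2 + (3/9 + 19/(-25)) = 2 + (3*(⅑) + 19*(-1/25)) = 2 + (⅓ - 19/25) = 2 - 32/75 = 118/75 ≈ 1.5733)
G*(1/(z(-3, 4) + 48) + U) = 19*(1/(4 + 48) + 118/75)/3 = 19*(1/52 + 118/75)/3 = (19/3)*(6211/3900) = 118009/11700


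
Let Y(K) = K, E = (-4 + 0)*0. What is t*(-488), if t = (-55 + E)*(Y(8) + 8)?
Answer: 429440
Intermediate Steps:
E = 0 (E = -4*0 = 0)
t = -880 (t = (-55 + 0)*(8 + 8) = -55*16 = -880)
t*(-488) = -880*(-488) = 429440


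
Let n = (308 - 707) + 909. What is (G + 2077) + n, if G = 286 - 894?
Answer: 1979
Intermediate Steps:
G = -608
n = 510 (n = -399 + 909 = 510)
(G + 2077) + n = (-608 + 2077) + 510 = 1469 + 510 = 1979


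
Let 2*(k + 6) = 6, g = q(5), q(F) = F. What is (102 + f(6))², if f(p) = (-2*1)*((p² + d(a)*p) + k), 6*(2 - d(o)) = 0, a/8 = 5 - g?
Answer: 144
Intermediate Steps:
g = 5
k = -3 (k = -6 + (½)*6 = -6 + 3 = -3)
a = 0 (a = 8*(5 - 1*5) = 8*(5 - 5) = 8*0 = 0)
d(o) = 2 (d(o) = 2 - ⅙*0 = 2 + 0 = 2)
f(p) = 6 - 4*p - 2*p² (f(p) = (-2*1)*((p² + 2*p) - 3) = -2*(-3 + p² + 2*p) = 6 - 4*p - 2*p²)
(102 + f(6))² = (102 + (6 - 4*6 - 2*6²))² = (102 + (6 - 24 - 2*36))² = (102 + (6 - 24 - 72))² = (102 - 90)² = 12² = 144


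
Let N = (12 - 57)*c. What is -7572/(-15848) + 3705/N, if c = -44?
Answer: 614245/261492 ≈ 2.3490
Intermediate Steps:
N = 1980 (N = (12 - 57)*(-44) = -45*(-44) = 1980)
-7572/(-15848) + 3705/N = -7572/(-15848) + 3705/1980 = -7572*(-1/15848) + 3705*(1/1980) = 1893/3962 + 247/132 = 614245/261492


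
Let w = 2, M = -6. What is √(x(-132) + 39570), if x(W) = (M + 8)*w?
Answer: √39574 ≈ 198.93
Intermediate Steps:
x(W) = 4 (x(W) = (-6 + 8)*2 = 2*2 = 4)
√(x(-132) + 39570) = √(4 + 39570) = √39574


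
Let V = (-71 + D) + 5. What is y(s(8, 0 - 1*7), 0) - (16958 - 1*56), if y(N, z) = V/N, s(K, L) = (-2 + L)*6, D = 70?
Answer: -456356/27 ≈ -16902.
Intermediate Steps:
s(K, L) = -12 + 6*L
V = 4 (V = (-71 + 70) + 5 = -1 + 5 = 4)
y(N, z) = 4/N
y(s(8, 0 - 1*7), 0) - (16958 - 1*56) = 4/(-12 + 6*(0 - 1*7)) - (16958 - 1*56) = 4/(-12 + 6*(0 - 7)) - (16958 - 56) = 4/(-12 + 6*(-7)) - 1*16902 = 4/(-12 - 42) - 16902 = 4/(-54) - 16902 = 4*(-1/54) - 16902 = -2/27 - 16902 = -456356/27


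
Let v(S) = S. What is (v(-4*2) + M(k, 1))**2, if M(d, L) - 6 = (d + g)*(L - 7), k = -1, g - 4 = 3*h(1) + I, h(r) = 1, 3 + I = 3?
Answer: 1444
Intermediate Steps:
I = 0 (I = -3 + 3 = 0)
g = 7 (g = 4 + (3*1 + 0) = 4 + (3 + 0) = 4 + 3 = 7)
M(d, L) = 6 + (-7 + L)*(7 + d) (M(d, L) = 6 + (d + 7)*(L - 7) = 6 + (7 + d)*(-7 + L) = 6 + (-7 + L)*(7 + d))
(v(-4*2) + M(k, 1))**2 = (-4*2 + (-43 - 7*(-1) + 7*1 + 1*(-1)))**2 = (-8 + (-43 + 7 + 7 - 1))**2 = (-8 - 30)**2 = (-38)**2 = 1444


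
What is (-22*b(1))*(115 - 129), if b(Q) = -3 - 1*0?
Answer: -924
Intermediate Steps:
b(Q) = -3 (b(Q) = -3 + 0 = -3)
(-22*b(1))*(115 - 129) = (-22*(-3))*(115 - 129) = 66*(-14) = -924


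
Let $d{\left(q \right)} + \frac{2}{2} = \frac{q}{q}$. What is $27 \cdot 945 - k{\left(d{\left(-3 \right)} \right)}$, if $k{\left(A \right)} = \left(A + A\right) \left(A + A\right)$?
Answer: $25515$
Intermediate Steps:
$d{\left(q \right)} = 0$ ($d{\left(q \right)} = -1 + \frac{q}{q} = -1 + 1 = 0$)
$k{\left(A \right)} = 4 A^{2}$ ($k{\left(A \right)} = 2 A 2 A = 4 A^{2}$)
$27 \cdot 945 - k{\left(d{\left(-3 \right)} \right)} = 27 \cdot 945 - 4 \cdot 0^{2} = 25515 - 4 \cdot 0 = 25515 - 0 = 25515 + 0 = 25515$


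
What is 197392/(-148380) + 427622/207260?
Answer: 563477161/768830970 ≈ 0.73290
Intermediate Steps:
197392/(-148380) + 427622/207260 = 197392*(-1/148380) + 427622*(1/207260) = -49348/37095 + 213811/103630 = 563477161/768830970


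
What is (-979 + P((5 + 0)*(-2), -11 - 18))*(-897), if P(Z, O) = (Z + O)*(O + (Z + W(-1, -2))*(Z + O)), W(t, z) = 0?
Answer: 13507026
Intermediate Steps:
P(Z, O) = (O + Z)*(O + Z*(O + Z)) (P(Z, O) = (Z + O)*(O + (Z + 0)*(Z + O)) = (O + Z)*(O + Z*(O + Z)))
(-979 + P((5 + 0)*(-2), -11 - 18))*(-897) = (-979 + ((-11 - 18)**2 + ((5 + 0)*(-2))**3 + (-11 - 18)*((5 + 0)*(-2)) + ((5 + 0)*(-2))*(-11 - 18)**2 + 2*(-11 - 18)*((5 + 0)*(-2))**2))*(-897) = (-979 + ((-29)**2 + (5*(-2))**3 - 145*(-2) + (5*(-2))*(-29)**2 + 2*(-29)*(5*(-2))**2))*(-897) = (-979 + (841 + (-10)**3 - 29*(-10) - 10*841 + 2*(-29)*(-10)**2))*(-897) = (-979 + (841 - 1000 + 290 - 8410 + 2*(-29)*100))*(-897) = (-979 + (841 - 1000 + 290 - 8410 - 5800))*(-897) = (-979 - 14079)*(-897) = -15058*(-897) = 13507026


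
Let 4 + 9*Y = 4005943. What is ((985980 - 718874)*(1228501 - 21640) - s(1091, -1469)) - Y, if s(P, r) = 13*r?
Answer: 967078164776/3 ≈ 3.2236e+11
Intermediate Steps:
Y = 1335313/3 (Y = -4/9 + (⅑)*4005943 = -4/9 + 4005943/9 = 1335313/3 ≈ 4.4510e+5)
((985980 - 718874)*(1228501 - 21640) - s(1091, -1469)) - Y = ((985980 - 718874)*(1228501 - 21640) - 13*(-1469)) - 1*1335313/3 = (267106*1206861 - 1*(-19097)) - 1335313/3 = (322359814266 + 19097) - 1335313/3 = 322359833363 - 1335313/3 = 967078164776/3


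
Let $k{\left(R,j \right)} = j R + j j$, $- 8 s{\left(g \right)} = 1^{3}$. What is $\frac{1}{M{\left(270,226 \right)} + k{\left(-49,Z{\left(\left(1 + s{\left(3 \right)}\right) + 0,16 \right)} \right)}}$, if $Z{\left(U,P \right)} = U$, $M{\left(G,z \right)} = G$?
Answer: $\frac{64}{14585} \approx 0.0043881$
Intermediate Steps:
$s{\left(g \right)} = - \frac{1}{8}$ ($s{\left(g \right)} = - \frac{1^{3}}{8} = \left(- \frac{1}{8}\right) 1 = - \frac{1}{8}$)
$k{\left(R,j \right)} = j^{2} + R j$ ($k{\left(R,j \right)} = R j + j^{2} = j^{2} + R j$)
$\frac{1}{M{\left(270,226 \right)} + k{\left(-49,Z{\left(\left(1 + s{\left(3 \right)}\right) + 0,16 \right)} \right)}} = \frac{1}{270 + \left(\left(1 - \frac{1}{8}\right) + 0\right) \left(-49 + \left(\left(1 - \frac{1}{8}\right) + 0\right)\right)} = \frac{1}{270 + \left(\frac{7}{8} + 0\right) \left(-49 + \left(\frac{7}{8} + 0\right)\right)} = \frac{1}{270 + \frac{7 \left(-49 + \frac{7}{8}\right)}{8}} = \frac{1}{270 + \frac{7}{8} \left(- \frac{385}{8}\right)} = \frac{1}{270 - \frac{2695}{64}} = \frac{1}{\frac{14585}{64}} = \frac{64}{14585}$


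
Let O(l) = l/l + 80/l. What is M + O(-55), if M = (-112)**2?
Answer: 137979/11 ≈ 12544.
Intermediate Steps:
M = 12544
O(l) = 1 + 80/l
M + O(-55) = 12544 + (80 - 55)/(-55) = 12544 - 1/55*25 = 12544 - 5/11 = 137979/11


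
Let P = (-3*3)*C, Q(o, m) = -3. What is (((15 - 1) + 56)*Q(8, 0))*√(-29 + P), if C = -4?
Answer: -210*√7 ≈ -555.61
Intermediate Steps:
P = 36 (P = -3*3*(-4) = -9*(-4) = 36)
(((15 - 1) + 56)*Q(8, 0))*√(-29 + P) = (((15 - 1) + 56)*(-3))*√(-29 + 36) = ((14 + 56)*(-3))*√7 = (70*(-3))*√7 = -210*√7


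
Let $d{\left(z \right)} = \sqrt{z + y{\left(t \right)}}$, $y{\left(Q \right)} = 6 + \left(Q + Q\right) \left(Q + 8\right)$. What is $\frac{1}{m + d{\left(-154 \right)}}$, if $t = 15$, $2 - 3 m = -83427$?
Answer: $\frac{250287}{6960393163} - \frac{9 \sqrt{542}}{6960393163} \approx 3.5929 \cdot 10^{-5}$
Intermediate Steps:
$m = \frac{83429}{3}$ ($m = \frac{2}{3} - -27809 = \frac{2}{3} + 27809 = \frac{83429}{3} \approx 27810.0$)
$y{\left(Q \right)} = 6 + 2 Q \left(8 + Q\right)$
$d{\left(z \right)} = \sqrt{696 + z}$ ($d{\left(z \right)} = \sqrt{z + \left(6 + 2 \cdot 15^{2} + 16 \cdot 15\right)} = \sqrt{z + \left(6 + 2 \cdot 225 + 240\right)} = \sqrt{z + \left(6 + 450 + 240\right)} = \sqrt{z + 696} = \sqrt{696 + z}$)
$\frac{1}{m + d{\left(-154 \right)}} = \frac{1}{\frac{83429}{3} + \sqrt{696 - 154}} = \frac{1}{\frac{83429}{3} + \sqrt{542}}$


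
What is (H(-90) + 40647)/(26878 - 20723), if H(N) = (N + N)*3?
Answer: 40107/6155 ≈ 6.5162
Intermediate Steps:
H(N) = 6*N (H(N) = (2*N)*3 = 6*N)
(H(-90) + 40647)/(26878 - 20723) = (6*(-90) + 40647)/(26878 - 20723) = (-540 + 40647)/6155 = 40107*(1/6155) = 40107/6155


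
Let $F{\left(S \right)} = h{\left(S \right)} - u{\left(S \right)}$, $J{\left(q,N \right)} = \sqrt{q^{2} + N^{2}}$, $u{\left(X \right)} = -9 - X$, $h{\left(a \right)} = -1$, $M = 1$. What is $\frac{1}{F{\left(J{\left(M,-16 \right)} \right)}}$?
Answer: $- \frac{8}{193} + \frac{\sqrt{257}}{193} \approx 0.041613$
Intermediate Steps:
$J{\left(q,N \right)} = \sqrt{N^{2} + q^{2}}$
$F{\left(S \right)} = 8 + S$ ($F{\left(S \right)} = -1 - \left(-9 - S\right) = -1 + \left(9 + S\right) = 8 + S$)
$\frac{1}{F{\left(J{\left(M,-16 \right)} \right)}} = \frac{1}{8 + \sqrt{\left(-16\right)^{2} + 1^{2}}} = \frac{1}{8 + \sqrt{256 + 1}} = \frac{1}{8 + \sqrt{257}}$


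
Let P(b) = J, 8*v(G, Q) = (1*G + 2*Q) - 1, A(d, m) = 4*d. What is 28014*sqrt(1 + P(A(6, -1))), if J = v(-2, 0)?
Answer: 14007*sqrt(10)/2 ≈ 22147.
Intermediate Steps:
v(G, Q) = -1/8 + Q/4 + G/8 (v(G, Q) = ((1*G + 2*Q) - 1)/8 = ((G + 2*Q) - 1)/8 = (-1 + G + 2*Q)/8 = -1/8 + Q/4 + G/8)
J = -3/8 (J = -1/8 + (1/4)*0 + (1/8)*(-2) = -1/8 + 0 - 1/4 = -3/8 ≈ -0.37500)
P(b) = -3/8
28014*sqrt(1 + P(A(6, -1))) = 28014*sqrt(1 - 3/8) = 28014*sqrt(5/8) = 28014*(sqrt(10)/4) = 14007*sqrt(10)/2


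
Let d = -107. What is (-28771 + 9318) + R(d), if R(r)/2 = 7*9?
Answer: -19327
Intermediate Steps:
R(r) = 126 (R(r) = 2*(7*9) = 2*63 = 126)
(-28771 + 9318) + R(d) = (-28771 + 9318) + 126 = -19453 + 126 = -19327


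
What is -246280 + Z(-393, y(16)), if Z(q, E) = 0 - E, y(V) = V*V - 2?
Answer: -246534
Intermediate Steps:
y(V) = -2 + V**2 (y(V) = V**2 - 2 = -2 + V**2)
Z(q, E) = -E
-246280 + Z(-393, y(16)) = -246280 - (-2 + 16**2) = -246280 - (-2 + 256) = -246280 - 1*254 = -246280 - 254 = -246534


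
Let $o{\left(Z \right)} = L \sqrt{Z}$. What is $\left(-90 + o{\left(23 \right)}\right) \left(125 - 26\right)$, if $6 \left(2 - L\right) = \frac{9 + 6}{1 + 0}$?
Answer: $-8910 - \frac{99 \sqrt{23}}{2} \approx -9147.4$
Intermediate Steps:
$L = - \frac{1}{2}$ ($L = 2 - \frac{\left(9 + 6\right) \frac{1}{1 + 0}}{6} = 2 - \frac{15 \cdot 1^{-1}}{6} = 2 - \frac{15 \cdot 1}{6} = 2 - \frac{5}{2} = - \frac{1}{2} \approx -0.5$)
$o{\left(Z \right)} = - \frac{\sqrt{Z}}{2}$
$\left(-90 + o{\left(23 \right)}\right) \left(125 - 26\right) = \left(-90 - \frac{\sqrt{23}}{2}\right) \left(125 - 26\right) = \left(-90 - \frac{\sqrt{23}}{2}\right) 99 = -8910 - \frac{99 \sqrt{23}}{2}$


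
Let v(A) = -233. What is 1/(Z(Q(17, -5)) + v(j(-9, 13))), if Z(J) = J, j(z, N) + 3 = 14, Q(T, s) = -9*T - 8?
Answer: -1/394 ≈ -0.0025381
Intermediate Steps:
Q(T, s) = -8 - 9*T
j(z, N) = 11 (j(z, N) = -3 + 14 = 11)
1/(Z(Q(17, -5)) + v(j(-9, 13))) = 1/((-8 - 9*17) - 233) = 1/((-8 - 153) - 233) = 1/(-161 - 233) = 1/(-394) = -1/394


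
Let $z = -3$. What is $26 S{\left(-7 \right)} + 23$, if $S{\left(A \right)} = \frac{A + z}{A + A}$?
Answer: $\frac{291}{7} \approx 41.571$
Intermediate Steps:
$S{\left(A \right)} = \frac{-3 + A}{2 A}$ ($S{\left(A \right)} = \frac{A - 3}{A + A} = \frac{-3 + A}{2 A}$)
$26 S{\left(-7 \right)} + 23 = 26 \frac{-3 - 7}{2 \left(-7\right)} + 23 = 26 \cdot \frac{1}{2} \left(- \frac{1}{7}\right) \left(-10\right) + 23 = 26 \cdot \frac{5}{7} + 23 = \frac{130}{7} + 23 = \frac{291}{7}$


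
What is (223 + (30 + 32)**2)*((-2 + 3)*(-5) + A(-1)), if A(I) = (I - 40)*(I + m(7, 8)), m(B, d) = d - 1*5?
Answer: -353829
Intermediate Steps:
m(B, d) = -5 + d (m(B, d) = d - 5 = -5 + d)
A(I) = (-40 + I)*(3 + I) (A(I) = (I - 40)*(I + (-5 + 8)) = (-40 + I)*(I + 3) = (-40 + I)*(3 + I))
(223 + (30 + 32)**2)*((-2 + 3)*(-5) + A(-1)) = (223 + (30 + 32)**2)*((-2 + 3)*(-5) + (-120 + (-1)**2 - 37*(-1))) = (223 + 62**2)*(1*(-5) + (-120 + 1 + 37)) = (223 + 3844)*(-5 - 82) = 4067*(-87) = -353829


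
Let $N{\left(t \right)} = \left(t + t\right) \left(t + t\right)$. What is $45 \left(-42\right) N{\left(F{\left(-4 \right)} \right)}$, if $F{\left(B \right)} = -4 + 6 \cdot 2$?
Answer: $-483840$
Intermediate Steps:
$F{\left(B \right)} = 8$ ($F{\left(B \right)} = -4 + 12 = 8$)
$N{\left(t \right)} = 4 t^{2}$ ($N{\left(t \right)} = 2 t 2 t = 4 t^{2}$)
$45 \left(-42\right) N{\left(F{\left(-4 \right)} \right)} = 45 \left(-42\right) 4 \cdot 8^{2} = - 1890 \cdot 4 \cdot 64 = \left(-1890\right) 256 = -483840$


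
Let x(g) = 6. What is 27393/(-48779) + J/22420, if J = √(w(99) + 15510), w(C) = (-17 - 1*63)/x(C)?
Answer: -27393/48779 + √139470/67260 ≈ -0.55602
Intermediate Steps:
w(C) = -40/3 (w(C) = (-17 - 1*63)/6 = (-17 - 63)*(⅙) = -80*⅙ = -40/3)
J = √139470/3 (J = √(-40/3 + 15510) = √(46490/3) = √139470/3 ≈ 124.49)
27393/(-48779) + J/22420 = 27393/(-48779) + (√139470/3)/22420 = 27393*(-1/48779) + (√139470/3)*(1/22420) = -27393/48779 + √139470/67260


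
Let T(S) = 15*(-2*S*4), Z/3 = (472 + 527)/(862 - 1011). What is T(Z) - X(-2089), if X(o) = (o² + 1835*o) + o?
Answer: -78389393/149 ≈ -5.2610e+5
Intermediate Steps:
X(o) = o² + 1836*o
Z = -2997/149 (Z = 3*((472 + 527)/(862 - 1011)) = 3*(999/(-149)) = 3*(999*(-1/149)) = 3*(-999/149) = -2997/149 ≈ -20.114)
T(S) = -120*S (T(S) = 15*(-8*S) = -120*S)
T(Z) - X(-2089) = -120*(-2997/149) - (-2089)*(1836 - 2089) = 359640/149 - (-2089)*(-253) = 359640/149 - 1*528517 = 359640/149 - 528517 = -78389393/149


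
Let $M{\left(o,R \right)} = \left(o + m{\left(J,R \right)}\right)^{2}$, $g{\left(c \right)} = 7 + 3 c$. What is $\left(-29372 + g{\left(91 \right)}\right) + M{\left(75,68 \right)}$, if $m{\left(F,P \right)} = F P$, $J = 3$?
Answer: $48749$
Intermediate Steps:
$M{\left(o,R \right)} = \left(o + 3 R\right)^{2}$
$\left(-29372 + g{\left(91 \right)}\right) + M{\left(75,68 \right)} = \left(-29372 + \left(7 + 3 \cdot 91\right)\right) + \left(75 + 3 \cdot 68\right)^{2} = \left(-29372 + \left(7 + 273\right)\right) + \left(75 + 204\right)^{2} = \left(-29372 + 280\right) + 279^{2} = -29092 + 77841 = 48749$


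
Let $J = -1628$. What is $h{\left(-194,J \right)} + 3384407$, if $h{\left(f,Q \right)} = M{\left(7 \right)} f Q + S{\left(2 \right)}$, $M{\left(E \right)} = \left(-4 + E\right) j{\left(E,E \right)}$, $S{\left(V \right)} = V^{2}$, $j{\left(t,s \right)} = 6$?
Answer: $9069387$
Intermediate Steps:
$M{\left(E \right)} = -24 + 6 E$ ($M{\left(E \right)} = \left(-4 + E\right) 6 = -24 + 6 E$)
$h{\left(f,Q \right)} = 4 + 18 Q f$ ($h{\left(f,Q \right)} = \left(-24 + 6 \cdot 7\right) f Q + 2^{2} = \left(-24 + 42\right) f Q + 4 = 18 f Q + 4 = 18 Q f + 4 = 4 + 18 Q f$)
$h{\left(-194,J \right)} + 3384407 = \left(4 + 18 \left(-1628\right) \left(-194\right)\right) + 3384407 = \left(4 + 5684976\right) + 3384407 = 5684980 + 3384407 = 9069387$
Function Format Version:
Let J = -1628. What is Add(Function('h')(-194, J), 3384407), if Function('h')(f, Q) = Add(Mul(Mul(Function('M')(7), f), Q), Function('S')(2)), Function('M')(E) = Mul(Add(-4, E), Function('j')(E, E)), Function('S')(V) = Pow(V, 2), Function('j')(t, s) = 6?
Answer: 9069387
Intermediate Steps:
Function('M')(E) = Add(-24, Mul(6, E)) (Function('M')(E) = Mul(Add(-4, E), 6) = Add(-24, Mul(6, E)))
Function('h')(f, Q) = Add(4, Mul(18, Q, f)) (Function('h')(f, Q) = Add(Mul(Mul(Add(-24, Mul(6, 7)), f), Q), Pow(2, 2)) = Add(Mul(Mul(Add(-24, 42), f), Q), 4) = Add(Mul(Mul(18, f), Q), 4) = Add(Mul(18, Q, f), 4) = Add(4, Mul(18, Q, f)))
Add(Function('h')(-194, J), 3384407) = Add(Add(4, Mul(18, -1628, -194)), 3384407) = Add(Add(4, 5684976), 3384407) = Add(5684980, 3384407) = 9069387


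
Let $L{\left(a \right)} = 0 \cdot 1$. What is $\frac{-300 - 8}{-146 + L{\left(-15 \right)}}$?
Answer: $\frac{154}{73} \approx 2.1096$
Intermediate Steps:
$L{\left(a \right)} = 0$
$\frac{-300 - 8}{-146 + L{\left(-15 \right)}} = \frac{-300 - 8}{-146 + 0} = - \frac{308}{-146} = \left(-308\right) \left(- \frac{1}{146}\right) = \frac{154}{73}$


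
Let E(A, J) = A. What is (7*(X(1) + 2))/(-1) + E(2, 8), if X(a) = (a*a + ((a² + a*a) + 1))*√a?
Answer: -40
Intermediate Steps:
X(a) = √a*(1 + 3*a²) (X(a) = (a² + ((a² + a²) + 1))*√a = (a² + (2*a² + 1))*√a = (a² + (1 + 2*a²))*√a = (1 + 3*a²)*√a = √a*(1 + 3*a²))
(7*(X(1) + 2))/(-1) + E(2, 8) = (7*(√1*(1 + 3*1²) + 2))/(-1) + 2 = -7*(1*(1 + 3*1) + 2) + 2 = -7*(1*(1 + 3) + 2) + 2 = -7*(1*4 + 2) + 2 = -7*(4 + 2) + 2 = -7*6 + 2 = -1*42 + 2 = -42 + 2 = -40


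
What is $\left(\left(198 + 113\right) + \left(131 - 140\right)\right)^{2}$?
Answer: $91204$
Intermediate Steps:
$\left(\left(198 + 113\right) + \left(131 - 140\right)\right)^{2} = \left(311 + \left(131 - 140\right)\right)^{2} = \left(311 - 9\right)^{2} = 302^{2} = 91204$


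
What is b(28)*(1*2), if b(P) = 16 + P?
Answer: 88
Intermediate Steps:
b(28)*(1*2) = (16 + 28)*(1*2) = 44*2 = 88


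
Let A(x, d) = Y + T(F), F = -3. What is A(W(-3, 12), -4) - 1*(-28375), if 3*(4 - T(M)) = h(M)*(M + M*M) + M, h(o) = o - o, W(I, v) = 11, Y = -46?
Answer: 28334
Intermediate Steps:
h(o) = 0
T(M) = 4 - M/3 (T(M) = 4 - (0*(M + M*M) + M)/3 = 4 - (0*(M + M**2) + M)/3 = 4 - (0 + M)/3 = 4 - M/3)
A(x, d) = -41 (A(x, d) = -46 + (4 - 1/3*(-3)) = -46 + (4 + 1) = -46 + 5 = -41)
A(W(-3, 12), -4) - 1*(-28375) = -41 - 1*(-28375) = -41 + 28375 = 28334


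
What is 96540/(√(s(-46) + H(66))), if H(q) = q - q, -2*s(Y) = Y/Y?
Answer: -96540*I*√2 ≈ -1.3653e+5*I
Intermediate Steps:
s(Y) = -½ (s(Y) = -Y/(2*Y) = -½*1 = -½)
H(q) = 0
96540/(√(s(-46) + H(66))) = 96540/(√(-½ + 0)) = 96540/(√(-½)) = 96540/((I*√2/2)) = 96540*(-I*√2) = -96540*I*√2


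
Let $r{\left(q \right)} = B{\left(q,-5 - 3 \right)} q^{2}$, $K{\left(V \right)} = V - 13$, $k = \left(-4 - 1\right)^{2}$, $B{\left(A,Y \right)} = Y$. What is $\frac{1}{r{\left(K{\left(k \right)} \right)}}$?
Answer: $- \frac{1}{1152} \approx -0.00086806$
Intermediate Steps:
$k = 25$ ($k = \left(-5\right)^{2} = 25$)
$K{\left(V \right)} = -13 + V$
$r{\left(q \right)} = - 8 q^{2}$ ($r{\left(q \right)} = \left(-5 - 3\right) q^{2} = - 8 q^{2}$)
$\frac{1}{r{\left(K{\left(k \right)} \right)}} = \frac{1}{\left(-8\right) \left(-13 + 25\right)^{2}} = \frac{1}{\left(-8\right) 12^{2}} = \frac{1}{\left(-8\right) 144} = \frac{1}{-1152} = - \frac{1}{1152}$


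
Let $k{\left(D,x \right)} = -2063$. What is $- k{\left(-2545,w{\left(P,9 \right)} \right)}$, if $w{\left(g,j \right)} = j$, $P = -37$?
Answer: $2063$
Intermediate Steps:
$- k{\left(-2545,w{\left(P,9 \right)} \right)} = \left(-1\right) \left(-2063\right) = 2063$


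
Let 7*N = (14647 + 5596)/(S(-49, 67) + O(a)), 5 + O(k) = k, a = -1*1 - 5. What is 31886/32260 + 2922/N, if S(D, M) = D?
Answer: -19472647051/326519590 ≈ -59.637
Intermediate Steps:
a = -6 (a = -1 - 5 = -6)
O(k) = -5 + k
N = -20243/420 (N = ((14647 + 5596)/(-49 + (-5 - 6)))/7 = (20243/(-49 - 11))/7 = (20243/(-60))/7 = (20243*(-1/60))/7 = (1/7)*(-20243/60) = -20243/420 ≈ -48.198)
31886/32260 + 2922/N = 31886/32260 + 2922/(-20243/420) = 31886*(1/32260) + 2922*(-420/20243) = 15943/16130 - 1227240/20243 = -19472647051/326519590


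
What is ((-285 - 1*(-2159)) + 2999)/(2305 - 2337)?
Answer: -4873/32 ≈ -152.28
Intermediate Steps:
((-285 - 1*(-2159)) + 2999)/(2305 - 2337) = ((-285 + 2159) + 2999)/(-32) = (1874 + 2999)*(-1/32) = 4873*(-1/32) = -4873/32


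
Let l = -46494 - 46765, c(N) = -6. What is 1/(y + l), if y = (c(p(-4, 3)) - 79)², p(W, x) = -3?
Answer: -1/86034 ≈ -1.1623e-5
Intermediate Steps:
y = 7225 (y = (-6 - 79)² = (-85)² = 7225)
l = -93259
1/(y + l) = 1/(7225 - 93259) = 1/(-86034) = -1/86034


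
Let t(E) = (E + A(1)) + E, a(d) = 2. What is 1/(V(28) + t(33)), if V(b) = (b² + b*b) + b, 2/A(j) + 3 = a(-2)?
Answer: 1/1660 ≈ 0.00060241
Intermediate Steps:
A(j) = -2 (A(j) = 2/(-3 + 2) = 2/(-1) = 2*(-1) = -2)
t(E) = -2 + 2*E (t(E) = (E - 2) + E = (-2 + E) + E = -2 + 2*E)
V(b) = b + 2*b² (V(b) = (b² + b²) + b = 2*b² + b = b + 2*b²)
1/(V(28) + t(33)) = 1/(28*(1 + 2*28) + (-2 + 2*33)) = 1/(28*(1 + 56) + (-2 + 66)) = 1/(28*57 + 64) = 1/(1596 + 64) = 1/1660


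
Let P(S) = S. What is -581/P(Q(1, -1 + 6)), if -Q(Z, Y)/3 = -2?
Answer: -581/6 ≈ -96.833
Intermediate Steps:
Q(Z, Y) = 6 (Q(Z, Y) = -3*(-2) = 6)
-581/P(Q(1, -1 + 6)) = -581/6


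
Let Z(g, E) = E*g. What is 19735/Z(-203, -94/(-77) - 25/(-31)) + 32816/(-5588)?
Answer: -10552575619/196042407 ≈ -53.828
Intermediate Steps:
19735/Z(-203, -94/(-77) - 25/(-31)) + 32816/(-5588) = 19735/(((-94/(-77) - 25/(-31))*(-203))) + 32816/(-5588) = 19735/(((-94*(-1/77) - 25*(-1/31))*(-203))) + 32816*(-1/5588) = 19735/(((94/77 + 25/31)*(-203))) - 8204/1397 = 19735/(((4839/2387)*(-203))) - 8204/1397 = 19735/(-140331/341) - 8204/1397 = 19735*(-341/140331) - 8204/1397 = -6729635/140331 - 8204/1397 = -10552575619/196042407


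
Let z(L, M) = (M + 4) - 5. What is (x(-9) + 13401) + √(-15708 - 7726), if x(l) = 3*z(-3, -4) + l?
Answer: 13377 + I*√23434 ≈ 13377.0 + 153.08*I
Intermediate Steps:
z(L, M) = -1 + M (z(L, M) = (4 + M) - 5 = -1 + M)
x(l) = -15 + l (x(l) = 3*(-1 - 4) + l = 3*(-5) + l = -15 + l)
(x(-9) + 13401) + √(-15708 - 7726) = ((-15 - 9) + 13401) + √(-15708 - 7726) = (-24 + 13401) + √(-23434) = 13377 + I*√23434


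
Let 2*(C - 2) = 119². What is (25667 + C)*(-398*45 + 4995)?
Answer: -845919585/2 ≈ -4.2296e+8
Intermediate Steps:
C = 14165/2 (C = 2 + (½)*119² = 2 + (½)*14161 = 2 + 14161/2 = 14165/2 ≈ 7082.5)
(25667 + C)*(-398*45 + 4995) = (25667 + 14165/2)*(-398*45 + 4995) = 65499*(-17910 + 4995)/2 = (65499/2)*(-12915) = -845919585/2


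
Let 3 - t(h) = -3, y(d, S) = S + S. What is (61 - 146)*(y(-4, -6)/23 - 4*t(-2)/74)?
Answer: 61200/851 ≈ 71.915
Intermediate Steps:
y(d, S) = 2*S
t(h) = 6 (t(h) = 3 - 1*(-3) = 3 + 3 = 6)
(61 - 146)*(y(-4, -6)/23 - 4*t(-2)/74) = (61 - 146)*((2*(-6))/23 - 4*6/74) = -85*(-12*1/23 - 24*1/74) = -85*(-12/23 - 12/37) = -85*(-720/851) = 61200/851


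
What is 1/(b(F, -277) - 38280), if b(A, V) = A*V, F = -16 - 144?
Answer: 1/6040 ≈ 0.00016556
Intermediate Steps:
F = -160
1/(b(F, -277) - 38280) = 1/(-160*(-277) - 38280) = 1/(44320 - 38280) = 1/6040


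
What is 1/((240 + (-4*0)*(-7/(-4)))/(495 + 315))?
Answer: 27/8 ≈ 3.3750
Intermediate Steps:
1/((240 + (-4*0)*(-7/(-4)))/(495 + 315)) = 1/((240 + 0*(-7*(-¼)))/810) = 1/((240 + 0*(7/4))*(1/810)) = 1/((240 + 0)*(1/810)) = 1/(240*(1/810)) = 1/(8/27) = 27/8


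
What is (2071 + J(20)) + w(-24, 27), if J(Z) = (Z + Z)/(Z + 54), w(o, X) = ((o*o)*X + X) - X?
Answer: 652071/37 ≈ 17624.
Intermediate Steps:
w(o, X) = X*o² (w(o, X) = (o²*X + X) - X = (X*o² + X) - X = (X + X*o²) - X = X*o²)
J(Z) = 2*Z/(54 + Z) (J(Z) = (2*Z)/(54 + Z) = 2*Z/(54 + Z))
(2071 + J(20)) + w(-24, 27) = (2071 + 2*20/(54 + 20)) + 27*(-24)² = (2071 + 2*20/74) + 27*576 = (2071 + 2*20*(1/74)) + 15552 = (2071 + 20/37) + 15552 = 76647/37 + 15552 = 652071/37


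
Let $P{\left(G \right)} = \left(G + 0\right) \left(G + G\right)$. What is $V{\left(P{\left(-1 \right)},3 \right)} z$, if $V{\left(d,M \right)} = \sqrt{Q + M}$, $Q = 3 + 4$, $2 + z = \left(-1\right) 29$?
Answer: $- 31 \sqrt{10} \approx -98.031$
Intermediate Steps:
$z = -31$ ($z = -2 - 29 = -31$)
$Q = 7$
$P{\left(G \right)} = 2 G^{2}$ ($P{\left(G \right)} = G 2 G = 2 G^{2}$)
$V{\left(d,M \right)} = \sqrt{7 + M}$
$V{\left(P{\left(-1 \right)},3 \right)} z = \sqrt{7 + 3} \left(-31\right) = \sqrt{10} \left(-31\right) = - 31 \sqrt{10}$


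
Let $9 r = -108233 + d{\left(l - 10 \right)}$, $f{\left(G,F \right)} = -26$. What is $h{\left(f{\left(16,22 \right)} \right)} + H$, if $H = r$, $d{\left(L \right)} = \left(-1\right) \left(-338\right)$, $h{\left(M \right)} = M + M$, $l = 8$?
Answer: $- \frac{36121}{3} \approx -12040.0$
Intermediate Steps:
$h{\left(M \right)} = 2 M$
$d{\left(L \right)} = 338$
$r = - \frac{35965}{3}$ ($r = \frac{-108233 + 338}{9} = \frac{1}{9} \left(-107895\right) = - \frac{35965}{3} \approx -11988.0$)
$H = - \frac{35965}{3} \approx -11988.0$
$h{\left(f{\left(16,22 \right)} \right)} + H = 2 \left(-26\right) - \frac{35965}{3} = -52 - \frac{35965}{3} = - \frac{36121}{3}$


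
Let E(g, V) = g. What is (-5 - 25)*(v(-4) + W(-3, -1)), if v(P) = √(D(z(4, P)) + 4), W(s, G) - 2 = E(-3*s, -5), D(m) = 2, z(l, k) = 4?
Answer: -330 - 30*√6 ≈ -403.48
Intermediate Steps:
W(s, G) = 2 - 3*s
v(P) = √6 (v(P) = √(2 + 4) = √6)
(-5 - 25)*(v(-4) + W(-3, -1)) = (-5 - 25)*(√6 + (2 - 3*(-3))) = -30*(√6 + (2 + 9)) = -30*(√6 + 11) = -30*(11 + √6) = -330 - 30*√6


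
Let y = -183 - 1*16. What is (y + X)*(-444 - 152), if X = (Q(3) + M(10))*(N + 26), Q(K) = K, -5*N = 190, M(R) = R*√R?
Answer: 140060 + 71520*√10 ≈ 3.6623e+5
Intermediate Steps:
M(R) = R^(3/2)
N = -38 (N = -⅕*190 = -38)
y = -199 (y = -183 - 16 = -199)
X = -36 - 120*√10 (X = (3 + 10^(3/2))*(-38 + 26) = (3 + 10*√10)*(-12) = -36 - 120*√10 ≈ -415.47)
(y + X)*(-444 - 152) = (-199 + (-36 - 120*√10))*(-444 - 152) = (-235 - 120*√10)*(-596) = 140060 + 71520*√10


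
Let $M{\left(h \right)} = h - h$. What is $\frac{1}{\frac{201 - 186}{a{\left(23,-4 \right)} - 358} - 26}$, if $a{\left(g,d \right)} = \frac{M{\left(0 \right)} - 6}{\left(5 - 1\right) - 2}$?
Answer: $- \frac{361}{9401} \approx -0.0384$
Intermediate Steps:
$M{\left(h \right)} = 0$
$a{\left(g,d \right)} = -3$ ($a{\left(g,d \right)} = \frac{0 - 6}{\left(5 - 1\right) - 2} = - \frac{6}{\left(5 - 1\right) - 2} = - \frac{6}{4 - 2} = - \frac{6}{2} = \left(-6\right) \frac{1}{2} = -3$)
$\frac{1}{\frac{201 - 186}{a{\left(23,-4 \right)} - 358} - 26} = \frac{1}{\frac{201 - 186}{-3 - 358} - 26} = \frac{1}{\frac{15}{-361} - 26} = \frac{1}{15 \left(- \frac{1}{361}\right) - 26} = \frac{1}{- \frac{15}{361} - 26} = \frac{1}{- \frac{9401}{361}} = - \frac{361}{9401}$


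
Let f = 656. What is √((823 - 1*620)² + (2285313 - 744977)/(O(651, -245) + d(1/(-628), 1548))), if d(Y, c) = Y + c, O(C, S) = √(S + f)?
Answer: √(41028371895 + 25879252*√411)/√(972143 + 628*√411) ≈ 205.41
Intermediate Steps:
O(C, S) = √(656 + S) (O(C, S) = √(S + 656) = √(656 + S))
√((823 - 1*620)² + (2285313 - 744977)/(O(651, -245) + d(1/(-628), 1548))) = √((823 - 1*620)² + (2285313 - 744977)/(√(656 - 245) + (1/(-628) + 1548))) = √((823 - 620)² + 1540336/(√411 + (-1/628 + 1548))) = √(203² + 1540336/(√411 + 972143/628)) = √(41209 + 1540336/(972143/628 + √411))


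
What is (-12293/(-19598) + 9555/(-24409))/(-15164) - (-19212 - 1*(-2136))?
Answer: 17695531933262443/1036280859064 ≈ 17076.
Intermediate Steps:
(-12293/(-19598) + 9555/(-24409))/(-15164) - (-19212 - 1*(-2136)) = (-12293*(-1/19598) + 9555*(-1/24409))*(-1/15164) - (-19212 + 2136) = (12293/19598 - 1365/3487)*(-1/15164) - 1*(-17076) = (16114421/68338226)*(-1/15164) + 17076 = -16114421/1036280859064 + 17076 = 17695531933262443/1036280859064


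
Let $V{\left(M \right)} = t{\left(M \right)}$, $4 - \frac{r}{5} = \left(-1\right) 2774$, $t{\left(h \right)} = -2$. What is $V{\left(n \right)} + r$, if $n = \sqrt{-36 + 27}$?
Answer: $13888$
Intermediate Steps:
$r = 13890$ ($r = 20 - 5 \left(\left(-1\right) 2774\right) = 20 - -13870 = 20 + 13870 = 13890$)
$n = 3 i$ ($n = \sqrt{-9} = 3 i \approx 3.0 i$)
$V{\left(M \right)} = -2$
$V{\left(n \right)} + r = -2 + 13890 = 13888$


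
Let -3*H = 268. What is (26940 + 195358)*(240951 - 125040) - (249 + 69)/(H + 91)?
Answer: 128833916436/5 ≈ 2.5767e+10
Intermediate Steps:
H = -268/3 (H = -⅓*268 = -268/3 ≈ -89.333)
(26940 + 195358)*(240951 - 125040) - (249 + 69)/(H + 91) = (26940 + 195358)*(240951 - 125040) - (249 + 69)/(-268/3 + 91) = 222298*115911 - 318/5/3 = 25766783478 - 318*3/5 = 25766783478 - 1*954/5 = 25766783478 - 954/5 = 128833916436/5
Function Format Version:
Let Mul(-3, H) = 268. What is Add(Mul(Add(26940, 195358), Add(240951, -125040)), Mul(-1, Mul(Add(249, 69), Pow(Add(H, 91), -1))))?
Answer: Rational(128833916436, 5) ≈ 2.5767e+10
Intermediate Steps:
H = Rational(-268, 3) (H = Mul(Rational(-1, 3), 268) = Rational(-268, 3) ≈ -89.333)
Add(Mul(Add(26940, 195358), Add(240951, -125040)), Mul(-1, Mul(Add(249, 69), Pow(Add(H, 91), -1)))) = Add(Mul(Add(26940, 195358), Add(240951, -125040)), Mul(-1, Mul(Add(249, 69), Pow(Add(Rational(-268, 3), 91), -1)))) = Add(Mul(222298, 115911), Mul(-1, Mul(318, Pow(Rational(5, 3), -1)))) = Add(25766783478, Mul(-1, Mul(318, Rational(3, 5)))) = Add(25766783478, Mul(-1, Rational(954, 5))) = Add(25766783478, Rational(-954, 5)) = Rational(128833916436, 5)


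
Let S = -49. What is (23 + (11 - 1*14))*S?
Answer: -980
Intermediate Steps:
(23 + (11 - 1*14))*S = (23 + (11 - 1*14))*(-49) = (23 + (11 - 14))*(-49) = (23 - 3)*(-49) = 20*(-49) = -980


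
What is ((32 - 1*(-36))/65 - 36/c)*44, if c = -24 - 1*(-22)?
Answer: 54472/65 ≈ 838.03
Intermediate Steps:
c = -2 (c = -24 + 22 = -2)
((32 - 1*(-36))/65 - 36/c)*44 = ((32 - 1*(-36))/65 - 36/(-2))*44 = ((32 + 36)*(1/65) - 36*(-½))*44 = (68*(1/65) + 18)*44 = (68/65 + 18)*44 = (1238/65)*44 = 54472/65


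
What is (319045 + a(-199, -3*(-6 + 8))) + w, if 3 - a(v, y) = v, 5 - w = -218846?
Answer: 538098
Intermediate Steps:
w = 218851 (w = 5 - 1*(-218846) = 5 + 218846 = 218851)
a(v, y) = 3 - v
(319045 + a(-199, -3*(-6 + 8))) + w = (319045 + (3 - 1*(-199))) + 218851 = (319045 + (3 + 199)) + 218851 = (319045 + 202) + 218851 = 319247 + 218851 = 538098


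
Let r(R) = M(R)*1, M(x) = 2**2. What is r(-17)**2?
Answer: 16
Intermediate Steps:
M(x) = 4
r(R) = 4 (r(R) = 4*1 = 4)
r(-17)**2 = 4**2 = 16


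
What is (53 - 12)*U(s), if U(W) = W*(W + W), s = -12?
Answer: 11808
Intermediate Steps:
U(W) = 2*W² (U(W) = W*(2*W) = 2*W²)
(53 - 12)*U(s) = (53 - 12)*(2*(-12)²) = 41*(2*144) = 41*288 = 11808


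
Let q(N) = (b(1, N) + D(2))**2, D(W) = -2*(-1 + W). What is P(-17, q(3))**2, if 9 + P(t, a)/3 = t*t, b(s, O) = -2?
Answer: 705600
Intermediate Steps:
D(W) = 2 - 2*W
q(N) = 16 (q(N) = (-2 + (2 - 2*2))**2 = (-2 + (2 - 4))**2 = (-2 - 2)**2 = (-4)**2 = 16)
P(t, a) = -27 + 3*t**2 (P(t, a) = -27 + 3*(t*t) = -27 + 3*t**2)
P(-17, q(3))**2 = (-27 + 3*(-17)**2)**2 = (-27 + 3*289)**2 = (-27 + 867)**2 = 840**2 = 705600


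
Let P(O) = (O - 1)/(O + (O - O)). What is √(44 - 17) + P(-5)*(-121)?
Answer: -726/5 + 3*√3 ≈ -140.00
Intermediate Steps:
P(O) = (-1 + O)/O (P(O) = (-1 + O)/(O + 0) = (-1 + O)/O)
√(44 - 17) + P(-5)*(-121) = √(44 - 17) + ((-1 - 5)/(-5))*(-121) = √27 - ⅕*(-6)*(-121) = 3*√3 + (6/5)*(-121) = 3*√3 - 726/5 = -726/5 + 3*√3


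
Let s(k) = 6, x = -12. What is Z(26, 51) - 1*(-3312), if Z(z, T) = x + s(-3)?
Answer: 3306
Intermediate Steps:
Z(z, T) = -6 (Z(z, T) = -12 + 6 = -6)
Z(26, 51) - 1*(-3312) = -6 - 1*(-3312) = -6 + 3312 = 3306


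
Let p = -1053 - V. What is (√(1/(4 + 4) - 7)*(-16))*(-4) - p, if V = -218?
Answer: 835 + 16*I*√110 ≈ 835.0 + 167.81*I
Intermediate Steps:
p = -835 (p = -1053 - 1*(-218) = -1053 + 218 = -835)
(√(1/(4 + 4) - 7)*(-16))*(-4) - p = (√(1/(4 + 4) - 7)*(-16))*(-4) - 1*(-835) = (√(1/8 - 7)*(-16))*(-4) + 835 = (√(⅛ - 7)*(-16))*(-4) + 835 = (√(-55/8)*(-16))*(-4) + 835 = ((I*√110/4)*(-16))*(-4) + 835 = -4*I*√110*(-4) + 835 = 16*I*√110 + 835 = 835 + 16*I*√110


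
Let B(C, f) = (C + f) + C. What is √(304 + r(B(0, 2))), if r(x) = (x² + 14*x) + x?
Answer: 13*√2 ≈ 18.385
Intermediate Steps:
B(C, f) = f + 2*C
r(x) = x² + 15*x
√(304 + r(B(0, 2))) = √(304 + (2 + 2*0)*(15 + (2 + 2*0))) = √(304 + (2 + 0)*(15 + (2 + 0))) = √(304 + 2*(15 + 2)) = √(304 + 2*17) = √(304 + 34) = √338 = 13*√2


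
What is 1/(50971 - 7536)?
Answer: 1/43435 ≈ 2.3023e-5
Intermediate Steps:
1/(50971 - 7536) = 1/43435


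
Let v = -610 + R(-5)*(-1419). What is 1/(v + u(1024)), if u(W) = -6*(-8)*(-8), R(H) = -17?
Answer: 1/23129 ≈ 4.3236e-5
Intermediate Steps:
u(W) = -384 (u(W) = 48*(-8) = -384)
v = 23513 (v = -610 - 17*(-1419) = -610 + 24123 = 23513)
1/(v + u(1024)) = 1/(23513 - 384) = 1/23129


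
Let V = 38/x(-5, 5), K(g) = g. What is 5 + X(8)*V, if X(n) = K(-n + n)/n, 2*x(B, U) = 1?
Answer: 5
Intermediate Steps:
x(B, U) = ½ (x(B, U) = (½)*1 = ½)
X(n) = 0 (X(n) = (-n + n)/n = 0/n = 0)
V = 76 (V = 38/(½) = 38*2 = 76)
5 + X(8)*V = 5 + 0*76 = 5 + 0 = 5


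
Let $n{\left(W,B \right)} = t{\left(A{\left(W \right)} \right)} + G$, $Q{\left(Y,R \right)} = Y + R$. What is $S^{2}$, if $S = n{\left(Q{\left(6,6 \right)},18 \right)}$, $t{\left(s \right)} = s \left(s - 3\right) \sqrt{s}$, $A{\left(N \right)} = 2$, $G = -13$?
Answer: $177 + 52 \sqrt{2} \approx 250.54$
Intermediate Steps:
$Q{\left(Y,R \right)} = R + Y$
$t{\left(s \right)} = s^{\frac{3}{2}} \left(-3 + s\right)$ ($t{\left(s \right)} = s \left(-3 + s\right) \sqrt{s} = s^{\frac{3}{2}} \left(-3 + s\right)$)
$n{\left(W,B \right)} = -13 - 2 \sqrt{2}$ ($n{\left(W,B \right)} = 2^{\frac{3}{2}} \left(-3 + 2\right) - 13 = 2 \sqrt{2} \left(-1\right) - 13 = - 2 \sqrt{2} - 13 = -13 - 2 \sqrt{2}$)
$S = -13 - 2 \sqrt{2} \approx -15.828$
$S^{2} = \left(-13 - 2 \sqrt{2}\right)^{2}$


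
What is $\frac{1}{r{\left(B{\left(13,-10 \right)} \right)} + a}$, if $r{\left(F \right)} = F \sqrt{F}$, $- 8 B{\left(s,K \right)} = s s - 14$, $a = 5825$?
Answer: $\frac{119296}{695048155} + \frac{496 i \sqrt{310}}{3475240775} \approx 0.00017164 + 2.5129 \cdot 10^{-6} i$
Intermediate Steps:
$B{\left(s,K \right)} = \frac{7}{4} - \frac{s^{2}}{8}$ ($B{\left(s,K \right)} = - \frac{s s - 14}{8} = - \frac{s^{2} - 14}{8} = - \frac{-14 + s^{2}}{8} = \frac{7}{4} - \frac{s^{2}}{8}$)
$r{\left(F \right)} = F^{\frac{3}{2}}$
$\frac{1}{r{\left(B{\left(13,-10 \right)} \right)} + a} = \frac{1}{\left(\frac{7}{4} - \frac{13^{2}}{8}\right)^{\frac{3}{2}} + 5825} = \frac{1}{\left(\frac{7}{4} - \frac{169}{8}\right)^{\frac{3}{2}} + 5825} = \frac{1}{\left(- \frac{155}{8}\right)^{\frac{3}{2}} + 5825} = \frac{1}{- \frac{155 i \sqrt{310}}{32} + 5825} = \frac{1}{5825 - \frac{155 i \sqrt{310}}{32}}$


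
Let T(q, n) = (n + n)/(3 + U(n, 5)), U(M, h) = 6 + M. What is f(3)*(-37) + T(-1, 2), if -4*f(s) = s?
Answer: 1237/44 ≈ 28.114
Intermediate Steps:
f(s) = -s/4
T(q, n) = 2*n/(9 + n) (T(q, n) = (n + n)/(3 + (6 + n)) = (2*n)/(9 + n) = 2*n/(9 + n))
f(3)*(-37) + T(-1, 2) = -¼*3*(-37) + 2*2/(9 + 2) = -¾*(-37) + 2*2/11 = 111/4 + 2*2*(1/11) = 111/4 + 4/11 = 1237/44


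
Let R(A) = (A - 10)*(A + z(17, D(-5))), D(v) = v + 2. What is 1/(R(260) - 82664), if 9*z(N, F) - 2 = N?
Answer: -9/154226 ≈ -5.8356e-5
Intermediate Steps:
D(v) = 2 + v
z(N, F) = 2/9 + N/9
R(A) = (-10 + A)*(19/9 + A) (R(A) = (A - 10)*(A + (2/9 + (1/9)*17)) = (-10 + A)*(A + (2/9 + 17/9)) = (-10 + A)*(A + 19/9) = (-10 + A)*(19/9 + A))
1/(R(260) - 82664) = 1/((-190/9 + 260**2 - 71/9*260) - 82664) = 1/((-190/9 + 67600 - 18460/9) - 82664) = 1/(589750/9 - 82664) = 1/(-154226/9) = -9/154226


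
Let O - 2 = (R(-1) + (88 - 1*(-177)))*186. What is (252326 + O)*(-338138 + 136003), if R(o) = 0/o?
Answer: -60967554430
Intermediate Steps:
R(o) = 0
O = 49292 (O = 2 + (0 + (88 - 1*(-177)))*186 = 2 + (0 + (88 + 177))*186 = 2 + (0 + 265)*186 = 2 + 265*186 = 2 + 49290 = 49292)
(252326 + O)*(-338138 + 136003) = (252326 + 49292)*(-338138 + 136003) = 301618*(-202135) = -60967554430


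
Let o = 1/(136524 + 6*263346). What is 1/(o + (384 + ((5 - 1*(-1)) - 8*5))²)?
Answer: 1716600/210283500001 ≈ 8.1633e-6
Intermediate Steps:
o = 1/1716600 (o = 1/(136524 + 1580076) = 1/1716600 ≈ 5.8255e-7)
1/(o + (384 + ((5 - 1*(-1)) - 8*5))²) = 1/(1/1716600 + (384 + ((5 - 1*(-1)) - 8*5))²) = 1/(1/1716600 + (384 + ((5 + 1) - 40))²) = 1/(1/1716600 + (384 + (6 - 40))²) = 1/(1/1716600 + (384 - 34)²) = 1/(1/1716600 + 350²) = 1/(1/1716600 + 122500) = 1/(210283500001/1716600) = 1716600/210283500001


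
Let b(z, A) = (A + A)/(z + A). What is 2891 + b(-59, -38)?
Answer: 280503/97 ≈ 2891.8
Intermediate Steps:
b(z, A) = 2*A/(A + z) (b(z, A) = (2*A)/(A + z) = 2*A/(A + z))
2891 + b(-59, -38) = 2891 + 2*(-38)/(-38 - 59) = 2891 + 2*(-38)/(-97) = 2891 + 2*(-38)*(-1/97) = 2891 + 76/97 = 280503/97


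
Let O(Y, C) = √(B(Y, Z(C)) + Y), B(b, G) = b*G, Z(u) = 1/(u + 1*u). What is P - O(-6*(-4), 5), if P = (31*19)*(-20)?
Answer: -11780 - 2*√165/5 ≈ -11785.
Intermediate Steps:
Z(u) = 1/(2*u) (Z(u) = 1/(u + u) = 1/(2*u))
B(b, G) = G*b
O(Y, C) = √(Y + Y/(2*C)) (O(Y, C) = √((1/(2*C))*Y + Y) = √(Y/(2*C) + Y) = √(Y + Y/(2*C)))
P = -11780 (P = 589*(-20) = -11780)
P - O(-6*(-4), 5) = -11780 - √2*√((-6*(-4))*(2 + 1/5))/2 = -11780 - √2*√(24*(2 + ⅕))/2 = -11780 - √2*√(24*(11/5))/2 = -11780 - √2*√(264/5)/2 = -11780 - √2*2*√330/5/2 = -11780 - 2*√165/5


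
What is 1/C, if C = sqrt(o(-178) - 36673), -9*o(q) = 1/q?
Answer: -3*I*sqrt(10457525810)/58750145 ≈ -0.0052219*I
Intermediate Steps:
o(q) = -1/(9*q)
C = I*sqrt(10457525810)/534 (C = sqrt(-1/9/(-178) - 36673) = sqrt(-1/9*(-1/178) - 36673) = sqrt(1/1602 - 36673) = sqrt(-58750145/1602) = I*sqrt(10457525810)/534 ≈ 191.5*I)
1/C = 1/(I*sqrt(10457525810)/534) = -3*I*sqrt(10457525810)/58750145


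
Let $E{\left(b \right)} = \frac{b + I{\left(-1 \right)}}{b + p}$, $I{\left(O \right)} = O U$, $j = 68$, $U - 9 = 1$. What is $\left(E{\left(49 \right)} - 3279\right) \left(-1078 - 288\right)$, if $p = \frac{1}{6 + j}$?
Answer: $\frac{416456518}{93} \approx 4.478 \cdot 10^{6}$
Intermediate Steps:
$U = 10$ ($U = 9 + 1 = 10$)
$I{\left(O \right)} = 10 O$ ($I{\left(O \right)} = O 10 = 10 O$)
$p = \frac{1}{74}$ ($p = \frac{1}{6 + 68} = \frac{1}{74} \approx 0.013514$)
$E{\left(b \right)} = \frac{-10 + b}{\frac{1}{74} + b}$ ($E{\left(b \right)} = \frac{b + 10 \left(-1\right)}{b + \frac{1}{74}} = \frac{b - 10}{\frac{1}{74} + b} = \frac{-10 + b}{\frac{1}{74} + b}$)
$\left(E{\left(49 \right)} - 3279\right) \left(-1078 - 288\right) = \left(\frac{74 \left(-10 + 49\right)}{1 + 74 \cdot 49} - 3279\right) \left(-1078 - 288\right) = \left(74 \frac{1}{1 + 3626} \cdot 39 - 3279\right) \left(-1366\right) = \left(74 \cdot \frac{1}{3627} \cdot 39 - 3279\right) \left(-1366\right) = \left(\frac{74}{93} - 3279\right) \left(-1366\right) = \left(- \frac{304873}{93}\right) \left(-1366\right) = \frac{416456518}{93}$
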